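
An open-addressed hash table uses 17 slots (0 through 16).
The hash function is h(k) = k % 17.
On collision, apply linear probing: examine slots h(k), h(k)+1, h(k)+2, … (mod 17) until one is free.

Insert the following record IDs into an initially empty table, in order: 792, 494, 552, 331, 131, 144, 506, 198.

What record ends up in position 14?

198

792 hashes to 10; slot 10 is free => place at 10.
494 hashes to 1; slot 1 is free => place at 1.
552 hashes to 8; slot 8 is free => place at 8.
331 hashes to 8; 8 taken => place at 9.
131 hashes to 12; slot 12 is free => place at 12.
144 hashes to 8; 8,9,10 taken => place at 11.
506 hashes to 13; slot 13 is free => place at 13.
198 hashes to 11; 11,12,13 taken => place at 14.
Table: [_, 494, _, _, _, _, _, _, 552, 331, 792, 144, 131, 506, 198, _, _]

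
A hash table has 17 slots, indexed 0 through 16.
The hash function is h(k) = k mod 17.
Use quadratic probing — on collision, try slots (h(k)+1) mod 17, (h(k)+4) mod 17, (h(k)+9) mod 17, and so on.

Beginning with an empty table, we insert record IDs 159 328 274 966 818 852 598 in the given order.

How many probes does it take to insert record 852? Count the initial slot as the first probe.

4

159: h=6 → slot 6
328: h=5 → slot 5
274: h=2 → slot 2
966: h=14 → slot 14
818: h=2, probe 2,3 → slot 3
852: h=2, probe 2,3,6,11 → slot 11
598: h=3, probe 3,4 → slot 4
Table: [., ., 274, 818, 598, 328, 159, ., ., ., ., 852, ., ., 966, ., .]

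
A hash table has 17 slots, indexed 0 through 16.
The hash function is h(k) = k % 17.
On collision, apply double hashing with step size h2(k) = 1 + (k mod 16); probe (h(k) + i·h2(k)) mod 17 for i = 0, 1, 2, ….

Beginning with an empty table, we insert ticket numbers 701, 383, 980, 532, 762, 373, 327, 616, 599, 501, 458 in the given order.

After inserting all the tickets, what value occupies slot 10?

701: h=4 -> slot 4
383: h=9 -> slot 9
980: h=11 -> slot 11
532: h=5 -> slot 5
762: h=14 -> slot 14
373: h=16 -> slot 16
327: h=4, h2=8, probe 4,12 -> slot 12
616: h=4, h2=9, probe 4,13 -> slot 13
599: h=4, h2=8, probe 4,12,3 -> slot 3
501: h=8 -> slot 8
458: h=16, h2=11, probe 16,10 -> slot 10
Table: [∅, ∅, ∅, 599, 701, 532, ∅, ∅, 501, 383, 458, 980, 327, 616, 762, ∅, 373]

458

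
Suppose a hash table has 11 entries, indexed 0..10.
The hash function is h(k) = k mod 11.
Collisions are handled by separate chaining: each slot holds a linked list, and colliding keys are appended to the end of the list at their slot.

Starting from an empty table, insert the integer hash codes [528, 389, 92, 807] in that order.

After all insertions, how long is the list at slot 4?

3

528 -> bucket 0
389 -> bucket 4
92 -> bucket 4 (collision)
807 -> bucket 4 (collision)
Final buckets:
0: 528
1: -
2: -
3: -
4: 389 -> 92 -> 807
5: -
6: -
7: -
8: -
9: -
10: -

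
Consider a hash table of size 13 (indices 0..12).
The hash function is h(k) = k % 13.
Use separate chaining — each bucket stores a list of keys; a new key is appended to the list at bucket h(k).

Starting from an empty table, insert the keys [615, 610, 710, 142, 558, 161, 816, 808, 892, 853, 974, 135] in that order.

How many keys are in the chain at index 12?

Insert 615: h=4, bucket 4 empty -> new chain.
Insert 610: h=12, bucket 12 empty -> new chain.
Insert 710: h=8, bucket 8 empty -> new chain.
Insert 142: h=12, bucket 12 nonempty -> append to chain.
Insert 558: h=12, bucket 12 nonempty -> append to chain.
Insert 161: h=5, bucket 5 empty -> new chain.
Insert 816: h=10, bucket 10 empty -> new chain.
Insert 808: h=2, bucket 2 empty -> new chain.
Insert 892: h=8, bucket 8 nonempty -> append to chain.
Insert 853: h=8, bucket 8 nonempty -> append to chain.
Insert 974: h=12, bucket 12 nonempty -> append to chain.
Insert 135: h=5, bucket 5 nonempty -> append to chain.
Final buckets:
0: _
1: _
2: 808
3: _
4: 615
5: 161 -> 135
6: _
7: _
8: 710 -> 892 -> 853
9: _
10: 816
11: _
12: 610 -> 142 -> 558 -> 974

4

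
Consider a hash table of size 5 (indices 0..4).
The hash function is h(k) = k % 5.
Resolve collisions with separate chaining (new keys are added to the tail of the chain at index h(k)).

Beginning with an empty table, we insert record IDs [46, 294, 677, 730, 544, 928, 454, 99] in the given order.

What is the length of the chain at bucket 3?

46 -> bucket 1
294 -> bucket 4
677 -> bucket 2
730 -> bucket 0
544 -> bucket 4 (collision)
928 -> bucket 3
454 -> bucket 4 (collision)
99 -> bucket 4 (collision)
Final buckets:
0: 730
1: 46
2: 677
3: 928
4: 294 -> 544 -> 454 -> 99

1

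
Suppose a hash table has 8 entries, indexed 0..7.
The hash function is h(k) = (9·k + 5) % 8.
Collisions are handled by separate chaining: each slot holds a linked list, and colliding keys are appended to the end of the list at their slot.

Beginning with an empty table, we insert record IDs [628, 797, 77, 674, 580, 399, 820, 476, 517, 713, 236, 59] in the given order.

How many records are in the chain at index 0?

628 → bucket 1
797 → bucket 2
77 → bucket 2 (collision)
674 → bucket 7
580 → bucket 1 (collision)
399 → bucket 4
820 → bucket 1 (collision)
476 → bucket 1 (collision)
517 → bucket 2 (collision)
713 → bucket 6
236 → bucket 1 (collision)
59 → bucket 0
Final buckets:
0: 59
1: 628 -> 580 -> 820 -> 476 -> 236
2: 797 -> 77 -> 517
3: _
4: 399
5: _
6: 713
7: 674

1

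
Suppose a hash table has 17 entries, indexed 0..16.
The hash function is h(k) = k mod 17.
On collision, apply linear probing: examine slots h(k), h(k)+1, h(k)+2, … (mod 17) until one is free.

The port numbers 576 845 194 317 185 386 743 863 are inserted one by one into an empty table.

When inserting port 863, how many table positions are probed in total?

576 hashes to 15; slot 15 is free → place at 15.
845 hashes to 12; slot 12 is free → place at 12.
194 hashes to 7; slot 7 is free → place at 7.
317 hashes to 11; slot 11 is free → place at 11.
185 hashes to 15; 15 taken → place at 16.
386 hashes to 12; 12 taken → place at 13.
743 hashes to 12; 12,13 taken → place at 14.
863 hashes to 13; 13,14,15,16 taken → place at 0.
Table: [863, ∅, ∅, ∅, ∅, ∅, ∅, 194, ∅, ∅, ∅, 317, 845, 386, 743, 576, 185]

5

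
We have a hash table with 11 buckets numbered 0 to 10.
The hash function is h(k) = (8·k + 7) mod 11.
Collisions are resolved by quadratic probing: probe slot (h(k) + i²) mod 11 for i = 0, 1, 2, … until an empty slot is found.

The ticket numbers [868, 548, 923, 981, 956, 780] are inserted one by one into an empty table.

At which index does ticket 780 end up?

868 hashes to 10; slot 10 is free -> place at 10.
548 hashes to 2; slot 2 is free -> place at 2.
923 hashes to 10; 10 taken -> place at 0.
981 hashes to 1; slot 1 is free -> place at 1.
956 hashes to 10; 10,0 taken -> place at 3.
780 hashes to 10; 10,0,3 taken -> place at 8.
Table: [923, 981, 548, 956, _, _, _, _, 780, _, 868]

8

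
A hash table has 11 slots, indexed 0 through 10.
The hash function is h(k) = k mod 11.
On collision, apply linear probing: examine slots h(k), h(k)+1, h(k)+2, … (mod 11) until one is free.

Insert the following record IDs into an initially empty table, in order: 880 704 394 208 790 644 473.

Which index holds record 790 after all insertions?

2

880: h=0 -> slot 0
704: h=0, probe 0,1 -> slot 1
394: h=9 -> slot 9
208: h=10 -> slot 10
790: h=9, probe 9,10,0,1,2 -> slot 2
644: h=6 -> slot 6
473: h=0, probe 0,1,2,3 -> slot 3
Table: [880, 704, 790, 473, _, _, 644, _, _, 394, 208]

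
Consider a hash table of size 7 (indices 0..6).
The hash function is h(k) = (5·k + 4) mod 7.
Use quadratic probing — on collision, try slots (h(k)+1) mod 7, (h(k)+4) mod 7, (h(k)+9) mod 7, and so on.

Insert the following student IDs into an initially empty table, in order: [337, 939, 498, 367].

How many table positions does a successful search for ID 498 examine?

337 hashes to 2; slot 2 is free => place at 2.
939 hashes to 2; 2 taken => place at 3.
498 hashes to 2; 2,3 taken => place at 6.
367 hashes to 5; slot 5 is free => place at 5.
Table: [_, _, 337, 939, _, 367, 498]
Lookup 498: h=2, probe 2,3,6 → found at 6.

3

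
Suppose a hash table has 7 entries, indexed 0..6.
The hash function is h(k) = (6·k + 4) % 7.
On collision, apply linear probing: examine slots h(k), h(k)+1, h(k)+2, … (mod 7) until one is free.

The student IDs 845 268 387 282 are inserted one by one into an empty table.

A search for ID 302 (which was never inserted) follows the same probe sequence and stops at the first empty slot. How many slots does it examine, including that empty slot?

3

845: h=6 => slot 6
268: h=2 => slot 2
387: h=2, probe 2,3 => slot 3
282: h=2, probe 2,3,4 => slot 4
Table: [∅, ∅, 268, 387, 282, ∅, 845]
Lookup 302: h=3, probe 3,4,5 → slot 5 empty, not found.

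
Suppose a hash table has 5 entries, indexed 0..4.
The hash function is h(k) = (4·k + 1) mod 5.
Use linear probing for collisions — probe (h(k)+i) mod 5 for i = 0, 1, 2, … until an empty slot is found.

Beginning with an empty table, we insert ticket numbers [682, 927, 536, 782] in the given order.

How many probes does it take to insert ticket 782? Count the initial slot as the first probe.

4

Insert 682: h=4, slot 4 empty → index 4.
Insert 927: h=4, slot 4 occupied → index 0.
Insert 536: h=0, slot 0 occupied → index 1.
Insert 782: h=4, slots 4,0,1 occupied → index 2.
Table: [927, 536, 782, -, 682]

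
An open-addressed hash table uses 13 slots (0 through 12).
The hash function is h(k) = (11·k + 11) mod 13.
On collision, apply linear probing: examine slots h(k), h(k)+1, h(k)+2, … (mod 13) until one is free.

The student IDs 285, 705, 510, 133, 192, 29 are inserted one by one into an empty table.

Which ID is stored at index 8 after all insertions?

29

Insert 285: h=0, slot 0 empty → index 0.
Insert 705: h=5, slot 5 empty → index 5.
Insert 510: h=5, slot 5 occupied → index 6.
Insert 133: h=5, slots 5,6 occupied → index 7.
Insert 192: h=4, slot 4 empty → index 4.
Insert 29: h=5, slots 5,6,7 occupied → index 8.
Table: [285, —, —, —, 192, 705, 510, 133, 29, —, —, —, —]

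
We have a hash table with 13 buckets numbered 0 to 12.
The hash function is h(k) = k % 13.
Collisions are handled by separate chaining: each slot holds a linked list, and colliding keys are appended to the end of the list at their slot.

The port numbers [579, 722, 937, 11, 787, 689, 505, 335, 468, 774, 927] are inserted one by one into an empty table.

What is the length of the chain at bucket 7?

4

579 -> bucket 7
722 -> bucket 7 (collision)
937 -> bucket 1
11 -> bucket 11
787 -> bucket 7 (collision)
689 -> bucket 0
505 -> bucket 11 (collision)
335 -> bucket 10
468 -> bucket 0 (collision)
774 -> bucket 7 (collision)
927 -> bucket 4
Final buckets:
0: 689 -> 468
1: 937
2: -
3: -
4: 927
5: -
6: -
7: 579 -> 722 -> 787 -> 774
8: -
9: -
10: 335
11: 11 -> 505
12: -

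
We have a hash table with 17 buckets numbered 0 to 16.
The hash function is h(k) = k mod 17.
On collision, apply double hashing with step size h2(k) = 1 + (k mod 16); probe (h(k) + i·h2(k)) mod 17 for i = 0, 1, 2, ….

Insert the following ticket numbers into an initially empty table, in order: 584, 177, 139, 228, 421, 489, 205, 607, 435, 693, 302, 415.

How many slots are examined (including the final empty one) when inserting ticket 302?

3

Insert 584: h=6, slot 6 empty -> index 6.
Insert 177: h=7, slot 7 empty -> index 7.
Insert 139: h=3, slot 3 empty -> index 3.
Insert 228: h=7, h2=5, slot 7 occupied -> index 12.
Insert 421: h=13, slot 13 empty -> index 13.
Insert 489: h=13, h2=10, slots 13,6 occupied -> index 16.
Insert 205: h=1, slot 1 empty -> index 1.
Insert 607: h=12, h2=16, slot 12 occupied -> index 11.
Insert 435: h=10, slot 10 empty -> index 10.
Insert 693: h=13, h2=6, slot 13 occupied -> index 2.
Insert 302: h=13, h2=15, slots 13,11 occupied -> index 9.
Insert 415: h=7, h2=16, slots 7,6 occupied -> index 5.
Table: [-, 205, 693, 139, -, 415, 584, 177, -, 302, 435, 607, 228, 421, -, -, 489]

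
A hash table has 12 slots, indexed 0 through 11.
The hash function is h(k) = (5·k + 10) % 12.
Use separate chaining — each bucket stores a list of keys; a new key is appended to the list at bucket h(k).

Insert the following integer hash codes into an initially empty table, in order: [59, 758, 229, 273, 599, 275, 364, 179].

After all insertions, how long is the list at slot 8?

1

Insert 59: h=5, bucket 5 empty → new chain.
Insert 758: h=8, bucket 8 empty → new chain.
Insert 229: h=3, bucket 3 empty → new chain.
Insert 273: h=7, bucket 7 empty → new chain.
Insert 599: h=5, bucket 5 nonempty → append to chain.
Insert 275: h=5, bucket 5 nonempty → append to chain.
Insert 364: h=6, bucket 6 empty → new chain.
Insert 179: h=5, bucket 5 nonempty → append to chain.
Final buckets:
0: ∅
1: ∅
2: ∅
3: 229
4: ∅
5: 59 -> 599 -> 275 -> 179
6: 364
7: 273
8: 758
9: ∅
10: ∅
11: ∅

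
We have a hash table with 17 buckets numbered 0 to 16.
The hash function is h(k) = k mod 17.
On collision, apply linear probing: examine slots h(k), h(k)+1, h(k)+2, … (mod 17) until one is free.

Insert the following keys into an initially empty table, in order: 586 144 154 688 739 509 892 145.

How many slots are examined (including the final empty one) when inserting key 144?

Insert 586: h=8, slot 8 empty -> index 8.
Insert 144: h=8, slot 8 occupied -> index 9.
Insert 154: h=1, slot 1 empty -> index 1.
Insert 688: h=8, slots 8,9 occupied -> index 10.
Insert 739: h=8, slots 8,9,10 occupied -> index 11.
Insert 509: h=16, slot 16 empty -> index 16.
Insert 892: h=8, slots 8,9,10,11 occupied -> index 12.
Insert 145: h=9, slots 9,10,11,12 occupied -> index 13.
Table: [∅, 154, ∅, ∅, ∅, ∅, ∅, ∅, 586, 144, 688, 739, 892, 145, ∅, ∅, 509]

2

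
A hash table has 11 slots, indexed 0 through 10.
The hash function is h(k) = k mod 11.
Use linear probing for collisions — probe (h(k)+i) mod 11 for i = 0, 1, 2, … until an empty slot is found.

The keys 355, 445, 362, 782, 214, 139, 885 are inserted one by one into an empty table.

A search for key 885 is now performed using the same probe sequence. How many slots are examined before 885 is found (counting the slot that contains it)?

4

Insert 355: h=3, slot 3 empty → index 3.
Insert 445: h=5, slot 5 empty → index 5.
Insert 362: h=10, slot 10 empty → index 10.
Insert 782: h=1, slot 1 empty → index 1.
Insert 214: h=5, slot 5 occupied → index 6.
Insert 139: h=7, slot 7 empty → index 7.
Insert 885: h=5, slots 5,6,7 occupied → index 8.
Table: [∅, 782, ∅, 355, ∅, 445, 214, 139, 885, ∅, 362]
Lookup 885: h=5, probe 5,6,7,8 → found at 8.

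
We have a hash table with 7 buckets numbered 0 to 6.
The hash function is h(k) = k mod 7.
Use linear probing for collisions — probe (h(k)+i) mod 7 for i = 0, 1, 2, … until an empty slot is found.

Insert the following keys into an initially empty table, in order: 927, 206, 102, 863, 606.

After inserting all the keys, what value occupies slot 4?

206

Insert 927: h=3, slot 3 empty => index 3.
Insert 206: h=3, slot 3 occupied => index 4.
Insert 102: h=4, slot 4 occupied => index 5.
Insert 863: h=2, slot 2 empty => index 2.
Insert 606: h=4, slots 4,5 occupied => index 6.
Table: [., ., 863, 927, 206, 102, 606]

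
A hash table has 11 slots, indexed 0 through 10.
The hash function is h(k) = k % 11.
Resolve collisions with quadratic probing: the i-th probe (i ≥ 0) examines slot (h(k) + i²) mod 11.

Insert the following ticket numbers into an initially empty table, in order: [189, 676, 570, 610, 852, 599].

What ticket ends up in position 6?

610

189: h=2 -> slot 2
676: h=5 -> slot 5
570: h=9 -> slot 9
610: h=5, probe 5,6 -> slot 6
852: h=5, probe 5,6,9,3 -> slot 3
599: h=5, probe 5,6,9,3,10 -> slot 10
Table: [-, -, 189, 852, -, 676, 610, -, -, 570, 599]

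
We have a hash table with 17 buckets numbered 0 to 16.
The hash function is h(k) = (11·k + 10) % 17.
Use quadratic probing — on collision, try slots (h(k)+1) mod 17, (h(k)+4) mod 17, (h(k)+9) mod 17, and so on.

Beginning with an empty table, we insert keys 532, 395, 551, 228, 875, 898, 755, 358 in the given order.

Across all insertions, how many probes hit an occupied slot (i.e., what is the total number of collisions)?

6

Insert 532: h=14, slot 14 empty -> index 14.
Insert 395: h=3, slot 3 empty -> index 3.
Insert 551: h=2, slot 2 empty -> index 2.
Insert 228: h=2, slots 2,3 occupied -> index 6.
Insert 875: h=13, slot 13 empty -> index 13.
Insert 898: h=11, slot 11 empty -> index 11.
Insert 755: h=2, slots 2,3,6,11 occupied -> index 1.
Insert 358: h=4, slot 4 empty -> index 4.
Table: [-, 755, 551, 395, 358, -, 228, -, -, -, -, 898, -, 875, 532, -, -]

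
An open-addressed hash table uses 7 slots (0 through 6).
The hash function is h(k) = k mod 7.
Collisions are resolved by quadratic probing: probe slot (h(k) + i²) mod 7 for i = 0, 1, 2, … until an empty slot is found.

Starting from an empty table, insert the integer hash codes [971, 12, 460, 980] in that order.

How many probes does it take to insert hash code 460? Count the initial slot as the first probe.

971 hashes to 5; slot 5 is free → place at 5.
12 hashes to 5; 5 taken → place at 6.
460 hashes to 5; 5,6 taken → place at 2.
980 hashes to 0; slot 0 is free → place at 0.
Table: [980, ., 460, ., ., 971, 12]

3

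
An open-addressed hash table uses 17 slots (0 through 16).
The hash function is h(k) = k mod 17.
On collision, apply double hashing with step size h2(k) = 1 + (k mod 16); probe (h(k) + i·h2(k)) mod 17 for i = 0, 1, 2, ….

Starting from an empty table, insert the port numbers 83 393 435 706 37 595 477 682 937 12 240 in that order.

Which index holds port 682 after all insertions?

Insert 83: h=15, slot 15 empty -> index 15.
Insert 393: h=2, slot 2 empty -> index 2.
Insert 435: h=10, slot 10 empty -> index 10.
Insert 706: h=9, slot 9 empty -> index 9.
Insert 37: h=3, slot 3 empty -> index 3.
Insert 595: h=0, slot 0 empty -> index 0.
Insert 477: h=1, slot 1 empty -> index 1.
Insert 682: h=2, h2=11, slot 2 occupied -> index 13.
Insert 937: h=2, h2=10, slot 2 occupied -> index 12.
Insert 12: h=12, h2=13, slot 12 occupied -> index 8.
Insert 240: h=2, h2=1, slots 2,3 occupied -> index 4.
Table: [595, 477, 393, 37, 240, ∅, ∅, ∅, 12, 706, 435, ∅, 937, 682, ∅, 83, ∅]

13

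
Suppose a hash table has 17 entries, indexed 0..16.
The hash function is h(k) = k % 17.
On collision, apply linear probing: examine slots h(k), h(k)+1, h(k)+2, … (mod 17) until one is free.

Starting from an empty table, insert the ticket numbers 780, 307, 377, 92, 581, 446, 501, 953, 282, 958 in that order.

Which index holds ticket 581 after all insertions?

4

780: h=15 -> slot 15
307: h=1 -> slot 1
377: h=3 -> slot 3
92: h=7 -> slot 7
581: h=3, probe 3,4 -> slot 4
446: h=4, probe 4,5 -> slot 5
501: h=8 -> slot 8
953: h=1, probe 1,2 -> slot 2
282: h=10 -> slot 10
958: h=6 -> slot 6
Table: [_, 307, 953, 377, 581, 446, 958, 92, 501, _, 282, _, _, _, _, 780, _]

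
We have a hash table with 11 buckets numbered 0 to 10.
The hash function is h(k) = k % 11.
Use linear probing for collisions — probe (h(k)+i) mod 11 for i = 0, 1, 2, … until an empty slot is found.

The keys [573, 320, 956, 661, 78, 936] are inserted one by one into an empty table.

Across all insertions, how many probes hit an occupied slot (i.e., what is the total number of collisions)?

573: h=1 => slot 1
320: h=1, probe 1,2 => slot 2
956: h=10 => slot 10
661: h=1, probe 1,2,3 => slot 3
78: h=1, probe 1,2,3,4 => slot 4
936: h=1, probe 1,2,3,4,5 => slot 5
Table: [_, 573, 320, 661, 78, 936, _, _, _, _, 956]

10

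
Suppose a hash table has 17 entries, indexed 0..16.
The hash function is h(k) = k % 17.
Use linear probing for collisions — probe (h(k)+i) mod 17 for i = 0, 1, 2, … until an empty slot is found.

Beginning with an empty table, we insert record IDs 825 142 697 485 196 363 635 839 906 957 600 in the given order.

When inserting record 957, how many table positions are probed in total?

9

825 hashes to 9; slot 9 is free → place at 9.
142 hashes to 6; slot 6 is free → place at 6.
697 hashes to 0; slot 0 is free → place at 0.
485 hashes to 9; 9 taken → place at 10.
196 hashes to 9; 9,10 taken → place at 11.
363 hashes to 6; 6 taken → place at 7.
635 hashes to 6; 6,7 taken → place at 8.
839 hashes to 6; 6,7,8,9,10,11 taken → place at 12.
906 hashes to 5; slot 5 is free → place at 5.
957 hashes to 5; 5,6,7,8,9,10,11,12 taken → place at 13.
600 hashes to 5; 5,6,7,8,9,10,11,12,13 taken → place at 14.
Table: [697, -, -, -, -, 906, 142, 363, 635, 825, 485, 196, 839, 957, 600, -, -]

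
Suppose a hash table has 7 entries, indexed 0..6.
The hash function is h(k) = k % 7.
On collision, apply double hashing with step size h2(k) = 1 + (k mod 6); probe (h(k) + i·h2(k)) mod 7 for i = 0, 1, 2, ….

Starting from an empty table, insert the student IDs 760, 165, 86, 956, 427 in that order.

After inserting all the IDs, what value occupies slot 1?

165

Insert 760: h=4, slot 4 empty -> index 4.
Insert 165: h=4, h2=4, slot 4 occupied -> index 1.
Insert 86: h=2, slot 2 empty -> index 2.
Insert 956: h=4, h2=3, slot 4 occupied -> index 0.
Insert 427: h=0, h2=2, slots 0,2,4 occupied -> index 6.
Table: [956, 165, 86, —, 760, —, 427]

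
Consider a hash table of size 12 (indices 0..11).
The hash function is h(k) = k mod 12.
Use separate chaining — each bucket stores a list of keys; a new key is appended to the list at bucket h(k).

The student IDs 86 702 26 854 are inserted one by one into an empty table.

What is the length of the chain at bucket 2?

3

Insert 86: h=2, bucket 2 empty → new chain.
Insert 702: h=6, bucket 6 empty → new chain.
Insert 26: h=2, bucket 2 nonempty → append to chain.
Insert 854: h=2, bucket 2 nonempty → append to chain.
Final buckets:
0: ∅
1: ∅
2: 86 -> 26 -> 854
3: ∅
4: ∅
5: ∅
6: 702
7: ∅
8: ∅
9: ∅
10: ∅
11: ∅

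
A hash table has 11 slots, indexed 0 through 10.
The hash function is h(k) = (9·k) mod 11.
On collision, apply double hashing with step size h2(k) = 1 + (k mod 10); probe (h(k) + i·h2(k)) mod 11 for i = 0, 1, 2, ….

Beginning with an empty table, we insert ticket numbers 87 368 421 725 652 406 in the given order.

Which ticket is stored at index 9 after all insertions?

406

87: h=2 => slot 2
368: h=1 => slot 1
421: h=5 => slot 5
725: h=2, h2=6, probe 2,8 => slot 8
652: h=5, h2=3, probe 5,8,0 => slot 0
406: h=2, h2=7, probe 2,9 => slot 9
Table: [652, 368, 87, -, -, 421, -, -, 725, 406, -]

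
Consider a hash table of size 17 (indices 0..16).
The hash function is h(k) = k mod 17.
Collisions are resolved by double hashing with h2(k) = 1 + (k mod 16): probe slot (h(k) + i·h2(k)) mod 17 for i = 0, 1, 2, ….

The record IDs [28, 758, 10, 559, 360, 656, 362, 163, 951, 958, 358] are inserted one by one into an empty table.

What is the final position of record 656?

Insert 28: h=11, slot 11 empty -> index 11.
Insert 758: h=10, slot 10 empty -> index 10.
Insert 10: h=10, h2=11, slot 10 occupied -> index 4.
Insert 559: h=15, slot 15 empty -> index 15.
Insert 360: h=3, slot 3 empty -> index 3.
Insert 656: h=10, h2=1, slots 10,11 occupied -> index 12.
Insert 362: h=5, slot 5 empty -> index 5.
Insert 163: h=10, h2=4, slot 10 occupied -> index 14.
Insert 951: h=16, slot 16 empty -> index 16.
Insert 958: h=6, slot 6 empty -> index 6.
Insert 358: h=1, slot 1 empty -> index 1.
Table: [∅, 358, ∅, 360, 10, 362, 958, ∅, ∅, ∅, 758, 28, 656, ∅, 163, 559, 951]

12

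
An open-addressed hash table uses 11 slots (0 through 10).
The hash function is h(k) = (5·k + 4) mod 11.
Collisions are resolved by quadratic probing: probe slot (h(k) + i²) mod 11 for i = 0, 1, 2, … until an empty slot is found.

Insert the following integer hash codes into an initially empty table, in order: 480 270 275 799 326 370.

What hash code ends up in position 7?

480 hashes to 6; slot 6 is free -> place at 6.
270 hashes to 1; slot 1 is free -> place at 1.
275 hashes to 4; slot 4 is free -> place at 4.
799 hashes to 6; 6 taken -> place at 7.
326 hashes to 6; 6,7 taken -> place at 10.
370 hashes to 6; 6,7,10,4 taken -> place at 0.
Table: [370, 270, ., ., 275, ., 480, 799, ., ., 326]

799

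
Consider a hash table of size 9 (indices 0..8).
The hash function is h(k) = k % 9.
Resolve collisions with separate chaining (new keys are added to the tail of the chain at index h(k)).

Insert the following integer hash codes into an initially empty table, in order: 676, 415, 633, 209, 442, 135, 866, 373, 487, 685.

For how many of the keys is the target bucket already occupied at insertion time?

Insert 676: h=1, bucket 1 empty -> new chain.
Insert 415: h=1, bucket 1 nonempty -> append to chain.
Insert 633: h=3, bucket 3 empty -> new chain.
Insert 209: h=2, bucket 2 empty -> new chain.
Insert 442: h=1, bucket 1 nonempty -> append to chain.
Insert 135: h=0, bucket 0 empty -> new chain.
Insert 866: h=2, bucket 2 nonempty -> append to chain.
Insert 373: h=4, bucket 4 empty -> new chain.
Insert 487: h=1, bucket 1 nonempty -> append to chain.
Insert 685: h=1, bucket 1 nonempty -> append to chain.
Final buckets:
0: 135
1: 676 -> 415 -> 442 -> 487 -> 685
2: 209 -> 866
3: 633
4: 373
5: —
6: —
7: —
8: —

5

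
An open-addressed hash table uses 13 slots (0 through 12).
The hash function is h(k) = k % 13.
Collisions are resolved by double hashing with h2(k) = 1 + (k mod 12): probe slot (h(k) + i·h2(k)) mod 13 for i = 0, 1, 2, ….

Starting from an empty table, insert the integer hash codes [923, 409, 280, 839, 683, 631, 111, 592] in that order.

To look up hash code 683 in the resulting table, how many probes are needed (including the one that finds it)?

4

923: h=0 => slot 0
409: h=6 => slot 6
280: h=7 => slot 7
839: h=7, h2=12, probe 7,6,5 => slot 5
683: h=7, h2=12, probe 7,6,5,4 => slot 4
631: h=7, h2=8, probe 7,2 => slot 2
111: h=7, h2=4, probe 7,11 => slot 11
592: h=7, h2=5, probe 7,12 => slot 12
Table: [923, —, 631, —, 683, 839, 409, 280, —, —, —, 111, 592]
Lookup 683: h=7, h2=12, probe 7,6,5,4 → found at 4.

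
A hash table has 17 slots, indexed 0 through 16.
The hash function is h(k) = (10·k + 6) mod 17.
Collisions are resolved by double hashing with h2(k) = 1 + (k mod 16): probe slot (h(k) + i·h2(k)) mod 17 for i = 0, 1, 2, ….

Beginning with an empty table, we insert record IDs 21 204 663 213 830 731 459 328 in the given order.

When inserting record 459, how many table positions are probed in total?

21 hashes to 12; slot 12 is free -> place at 12.
204 hashes to 6; slot 6 is free -> place at 6.
663 hashes to 6, h2=8; 6 taken -> place at 14.
213 hashes to 11; slot 11 is free -> place at 11.
830 hashes to 10; slot 10 is free -> place at 10.
731 hashes to 6, h2=12; 6 taken -> place at 1.
459 hashes to 6, h2=12; 6,1 taken -> place at 13.
328 hashes to 5; slot 5 is free -> place at 5.
Table: [∅, 731, ∅, ∅, ∅, 328, 204, ∅, ∅, ∅, 830, 213, 21, 459, 663, ∅, ∅]

3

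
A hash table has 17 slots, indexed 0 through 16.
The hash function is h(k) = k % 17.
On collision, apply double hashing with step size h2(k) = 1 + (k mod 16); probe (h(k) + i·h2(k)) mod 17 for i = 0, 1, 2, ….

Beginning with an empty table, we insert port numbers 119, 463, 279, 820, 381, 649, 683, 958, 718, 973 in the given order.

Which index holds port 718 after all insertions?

119: h=0 → slot 0
463: h=4 → slot 4
279: h=7 → slot 7
820: h=4, h2=5, probe 4,9 → slot 9
381: h=7, h2=14, probe 7,4,1 → slot 1
649: h=3 → slot 3
683: h=3, h2=12, probe 3,15 → slot 15
958: h=6 → slot 6
718: h=4, h2=15, probe 4,2 → slot 2
973: h=4, h2=14, probe 4,1,15,12 → slot 12
Table: [119, 381, 718, 649, 463, —, 958, 279, —, 820, —, —, 973, —, —, 683, —]

2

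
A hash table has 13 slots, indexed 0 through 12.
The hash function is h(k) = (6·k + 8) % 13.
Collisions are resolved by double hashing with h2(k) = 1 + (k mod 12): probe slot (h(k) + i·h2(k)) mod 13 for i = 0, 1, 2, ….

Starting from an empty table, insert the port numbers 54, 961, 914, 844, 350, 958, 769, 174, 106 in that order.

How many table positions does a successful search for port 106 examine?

3

54 hashes to 7; slot 7 is free → place at 7.
961 hashes to 2; slot 2 is free → place at 2.
914 hashes to 6; slot 6 is free → place at 6.
844 hashes to 2, h2=5; 2,7 taken → place at 12.
350 hashes to 2, h2=3; 2 taken → place at 5.
958 hashes to 10; slot 10 is free → place at 10.
769 hashes to 7, h2=2; 7 taken → place at 9.
174 hashes to 12, h2=7; 12,6 taken → place at 0.
106 hashes to 7, h2=11; 7,5 taken → place at 3.
Table: [174, -, 961, 106, -, 350, 914, 54, -, 769, 958, -, 844]
Lookup 106: h=7, h2=11, probe 7,5,3 → found at 3.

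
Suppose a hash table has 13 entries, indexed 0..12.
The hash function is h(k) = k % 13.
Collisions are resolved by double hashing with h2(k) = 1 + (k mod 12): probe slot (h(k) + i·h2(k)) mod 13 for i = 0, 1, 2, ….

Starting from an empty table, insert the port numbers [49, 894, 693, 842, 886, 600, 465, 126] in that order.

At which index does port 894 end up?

49 hashes to 10; slot 10 is free -> place at 10.
894 hashes to 10, h2=7; 10 taken -> place at 4.
693 hashes to 4, h2=10; 4 taken -> place at 1.
842 hashes to 10, h2=3; 10 taken -> place at 0.
886 hashes to 2; slot 2 is free -> place at 2.
600 hashes to 2, h2=1; 2 taken -> place at 3.
465 hashes to 10, h2=10; 10 taken -> place at 7.
126 hashes to 9; slot 9 is free -> place at 9.
Table: [842, 693, 886, 600, 894, ., ., 465, ., 126, 49, ., .]

4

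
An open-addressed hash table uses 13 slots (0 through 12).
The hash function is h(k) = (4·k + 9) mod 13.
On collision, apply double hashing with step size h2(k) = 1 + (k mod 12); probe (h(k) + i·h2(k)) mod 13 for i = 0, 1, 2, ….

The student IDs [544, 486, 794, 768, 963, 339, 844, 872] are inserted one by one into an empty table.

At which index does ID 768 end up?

2

Insert 544: h=1, slot 1 empty → index 1.
Insert 486: h=3, slot 3 empty → index 3.
Insert 794: h=0, slot 0 empty → index 0.
Insert 768: h=0, h2=1, slots 0,1 occupied → index 2.
Insert 963: h=0, h2=4, slot 0 occupied → index 4.
Insert 339: h=0, h2=4, slots 0,4 occupied → index 8.
Insert 844: h=5, slot 5 empty → index 5.
Insert 872: h=0, h2=9, slot 0 occupied → index 9.
Table: [794, 544, 768, 486, 963, 844, -, -, 339, 872, -, -, -]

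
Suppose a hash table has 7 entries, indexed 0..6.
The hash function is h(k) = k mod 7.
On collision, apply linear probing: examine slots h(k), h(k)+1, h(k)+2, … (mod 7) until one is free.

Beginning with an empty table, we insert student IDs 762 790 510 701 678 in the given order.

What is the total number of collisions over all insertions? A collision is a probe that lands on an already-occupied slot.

Insert 762: h=6, slot 6 empty → index 6.
Insert 790: h=6, slot 6 occupied → index 0.
Insert 510: h=6, slots 6,0 occupied → index 1.
Insert 701: h=1, slot 1 occupied → index 2.
Insert 678: h=6, slots 6,0,1,2 occupied → index 3.
Table: [790, 510, 701, 678, _, _, 762]

8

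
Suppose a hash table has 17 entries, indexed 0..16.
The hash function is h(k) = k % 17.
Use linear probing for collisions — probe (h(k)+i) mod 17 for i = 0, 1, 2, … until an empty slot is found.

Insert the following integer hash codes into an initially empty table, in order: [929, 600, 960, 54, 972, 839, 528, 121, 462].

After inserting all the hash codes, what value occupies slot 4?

929: h=11 => slot 11
600: h=5 => slot 5
960: h=8 => slot 8
54: h=3 => slot 3
972: h=3, probe 3,4 => slot 4
839: h=6 => slot 6
528: h=1 => slot 1
121: h=2 => slot 2
462: h=3, probe 3,4,5,6,7 => slot 7
Table: [_, 528, 121, 54, 972, 600, 839, 462, 960, _, _, 929, _, _, _, _, _]

972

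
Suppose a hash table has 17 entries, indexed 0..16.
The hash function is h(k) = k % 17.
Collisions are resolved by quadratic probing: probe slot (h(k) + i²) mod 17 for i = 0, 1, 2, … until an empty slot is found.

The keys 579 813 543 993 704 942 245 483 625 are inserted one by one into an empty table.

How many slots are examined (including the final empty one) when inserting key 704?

579 hashes to 1; slot 1 is free => place at 1.
813 hashes to 14; slot 14 is free => place at 14.
543 hashes to 16; slot 16 is free => place at 16.
993 hashes to 7; slot 7 is free => place at 7.
704 hashes to 7; 7 taken => place at 8.
942 hashes to 7; 7,8 taken => place at 11.
245 hashes to 7; 7,8,11,16 taken => place at 6.
483 hashes to 7; 7,8,11,16,6 taken => place at 15.
625 hashes to 13; slot 13 is free => place at 13.
Table: [., 579, ., ., ., ., 245, 993, 704, ., ., 942, ., 625, 813, 483, 543]

2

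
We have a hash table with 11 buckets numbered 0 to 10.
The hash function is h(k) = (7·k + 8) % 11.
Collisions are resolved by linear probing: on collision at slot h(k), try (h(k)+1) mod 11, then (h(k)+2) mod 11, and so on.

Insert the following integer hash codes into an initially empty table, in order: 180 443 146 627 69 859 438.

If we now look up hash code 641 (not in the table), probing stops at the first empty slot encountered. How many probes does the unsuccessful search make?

Insert 180: h=3, slot 3 empty → index 3.
Insert 443: h=7, slot 7 empty → index 7.
Insert 146: h=7, slot 7 occupied → index 8.
Insert 627: h=8, slot 8 occupied → index 9.
Insert 69: h=7, slots 7,8,9 occupied → index 10.
Insert 859: h=4, slot 4 empty → index 4.
Insert 438: h=5, slot 5 empty → index 5.
Table: [—, —, —, 180, 859, 438, —, 443, 146, 627, 69]
Lookup 641: h=7, probe 7,8,9,10,0 → slot 0 empty, not found.

5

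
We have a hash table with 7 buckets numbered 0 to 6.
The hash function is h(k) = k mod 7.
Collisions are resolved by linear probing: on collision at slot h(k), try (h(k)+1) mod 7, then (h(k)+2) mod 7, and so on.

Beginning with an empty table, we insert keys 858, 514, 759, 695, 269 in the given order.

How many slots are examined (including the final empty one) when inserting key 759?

3

858: h=4 → slot 4
514: h=3 → slot 3
759: h=3, probe 3,4,5 → slot 5
695: h=2 → slot 2
269: h=3, probe 3,4,5,6 → slot 6
Table: [-, -, 695, 514, 858, 759, 269]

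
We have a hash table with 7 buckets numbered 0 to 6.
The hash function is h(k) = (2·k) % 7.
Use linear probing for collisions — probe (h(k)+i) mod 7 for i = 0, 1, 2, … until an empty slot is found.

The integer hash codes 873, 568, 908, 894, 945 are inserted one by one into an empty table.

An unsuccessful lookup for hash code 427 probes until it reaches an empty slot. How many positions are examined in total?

2

Insert 873: h=3, slot 3 empty -> index 3.
Insert 568: h=2, slot 2 empty -> index 2.
Insert 908: h=3, slot 3 occupied -> index 4.
Insert 894: h=3, slots 3,4 occupied -> index 5.
Insert 945: h=0, slot 0 empty -> index 0.
Table: [945, ∅, 568, 873, 908, 894, ∅]
Lookup 427: h=0, probe 0,1 → slot 1 empty, not found.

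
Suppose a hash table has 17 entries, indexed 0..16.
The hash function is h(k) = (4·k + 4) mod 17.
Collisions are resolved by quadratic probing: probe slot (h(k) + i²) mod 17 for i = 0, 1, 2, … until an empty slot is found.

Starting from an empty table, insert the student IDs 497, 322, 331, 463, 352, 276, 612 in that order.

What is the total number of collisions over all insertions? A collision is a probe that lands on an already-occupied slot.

497: h=3 → slot 3
322: h=0 → slot 0
331: h=2 → slot 2
463: h=3, probe 3,4 → slot 4
352: h=1 → slot 1
276: h=3, probe 3,4,7 → slot 7
612: h=4, probe 4,5 → slot 5
Table: [322, 352, 331, 497, 463, 612, ∅, 276, ∅, ∅, ∅, ∅, ∅, ∅, ∅, ∅, ∅]

4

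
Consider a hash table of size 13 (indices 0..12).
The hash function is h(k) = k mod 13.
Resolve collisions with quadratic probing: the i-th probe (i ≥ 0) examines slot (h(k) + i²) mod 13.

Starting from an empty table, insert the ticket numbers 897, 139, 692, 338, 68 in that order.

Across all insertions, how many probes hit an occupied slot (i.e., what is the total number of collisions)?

897: h=0 => slot 0
139: h=9 => slot 9
692: h=3 => slot 3
338: h=0, probe 0,1 => slot 1
68: h=3, probe 3,4 => slot 4
Table: [897, 338, ∅, 692, 68, ∅, ∅, ∅, ∅, 139, ∅, ∅, ∅]

2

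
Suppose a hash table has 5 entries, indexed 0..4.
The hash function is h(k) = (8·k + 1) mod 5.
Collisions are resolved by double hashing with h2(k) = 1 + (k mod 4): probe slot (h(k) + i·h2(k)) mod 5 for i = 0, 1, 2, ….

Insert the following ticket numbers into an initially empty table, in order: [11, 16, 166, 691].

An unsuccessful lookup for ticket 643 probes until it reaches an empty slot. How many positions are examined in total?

11 hashes to 4; slot 4 is free -> place at 4.
16 hashes to 4, h2=1; 4 taken -> place at 0.
166 hashes to 4, h2=3; 4 taken -> place at 2.
691 hashes to 4, h2=4; 4 taken -> place at 3.
Table: [16, _, 166, 691, 11]
Lookup 643: h=0, h2=4, probe 0,4,3,2,1 → slot 1 empty, not found.

5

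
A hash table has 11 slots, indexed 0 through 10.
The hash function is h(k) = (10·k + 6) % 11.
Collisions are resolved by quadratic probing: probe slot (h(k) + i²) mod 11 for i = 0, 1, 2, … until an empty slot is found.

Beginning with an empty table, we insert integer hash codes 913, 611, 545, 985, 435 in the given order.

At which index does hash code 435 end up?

9

913: h=6 → slot 6
611: h=0 → slot 0
545: h=0, probe 0,1 → slot 1
985: h=0, probe 0,1,4 → slot 4
435: h=0, probe 0,1,4,9 → slot 9
Table: [611, 545, -, -, 985, -, 913, -, -, 435, -]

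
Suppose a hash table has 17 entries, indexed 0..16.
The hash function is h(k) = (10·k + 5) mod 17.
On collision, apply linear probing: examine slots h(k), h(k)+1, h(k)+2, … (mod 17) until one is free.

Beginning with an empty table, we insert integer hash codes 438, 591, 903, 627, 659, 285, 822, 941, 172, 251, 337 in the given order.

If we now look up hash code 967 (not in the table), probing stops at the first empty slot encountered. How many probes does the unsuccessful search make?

Insert 438: h=16, slot 16 empty => index 16.
Insert 591: h=16, slot 16 occupied => index 0.
Insert 903: h=8, slot 8 empty => index 8.
Insert 627: h=2, slot 2 empty => index 2.
Insert 659: h=16, slots 16,0 occupied => index 1.
Insert 285: h=16, slots 16,0,1,2 occupied => index 3.
Insert 822: h=14, slot 14 empty => index 14.
Insert 941: h=14, slot 14 occupied => index 15.
Insert 172: h=8, slot 8 occupied => index 9.
Insert 251: h=16, slots 16,0,1,2,3 occupied => index 4.
Insert 337: h=9, slot 9 occupied => index 10.
Table: [591, 659, 627, 285, 251, —, —, —, 903, 172, 337, —, —, —, 822, 941, 438]
Lookup 967: h=2, probe 2,3,4,5 → slot 5 empty, not found.

4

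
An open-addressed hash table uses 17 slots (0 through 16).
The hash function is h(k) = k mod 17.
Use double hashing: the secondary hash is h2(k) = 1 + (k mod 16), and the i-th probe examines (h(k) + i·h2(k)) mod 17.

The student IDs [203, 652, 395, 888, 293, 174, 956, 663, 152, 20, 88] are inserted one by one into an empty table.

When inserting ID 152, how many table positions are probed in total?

4

Insert 203: h=16, slot 16 empty → index 16.
Insert 652: h=6, slot 6 empty → index 6.
Insert 395: h=4, slot 4 empty → index 4.
Insert 888: h=4, h2=9, slot 4 occupied → index 13.
Insert 293: h=4, h2=6, slot 4 occupied → index 10.
Insert 174: h=4, h2=15, slot 4 occupied → index 2.
Insert 956: h=4, h2=13, slot 4 occupied → index 0.
Insert 663: h=0, h2=8, slot 0 occupied → index 8.
Insert 152: h=16, h2=9, slots 16,8,0 occupied → index 9.
Insert 20: h=3, slot 3 empty → index 3.
Insert 88: h=3, h2=9, slot 3 occupied → index 12.
Table: [956, -, 174, 20, 395, -, 652, -, 663, 152, 293, -, 88, 888, -, -, 203]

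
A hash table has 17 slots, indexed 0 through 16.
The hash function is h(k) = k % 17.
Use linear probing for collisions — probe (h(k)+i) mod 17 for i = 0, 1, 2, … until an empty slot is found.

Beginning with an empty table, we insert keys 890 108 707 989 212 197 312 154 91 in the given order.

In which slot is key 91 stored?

12

Insert 890: h=6, slot 6 empty => index 6.
Insert 108: h=6, slot 6 occupied => index 7.
Insert 707: h=10, slot 10 empty => index 10.
Insert 989: h=3, slot 3 empty => index 3.
Insert 212: h=8, slot 8 empty => index 8.
Insert 197: h=10, slot 10 occupied => index 11.
Insert 312: h=6, slots 6,7,8 occupied => index 9.
Insert 154: h=1, slot 1 empty => index 1.
Insert 91: h=6, slots 6,7,8,9,10,11 occupied => index 12.
Table: [., 154, ., 989, ., ., 890, 108, 212, 312, 707, 197, 91, ., ., ., .]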